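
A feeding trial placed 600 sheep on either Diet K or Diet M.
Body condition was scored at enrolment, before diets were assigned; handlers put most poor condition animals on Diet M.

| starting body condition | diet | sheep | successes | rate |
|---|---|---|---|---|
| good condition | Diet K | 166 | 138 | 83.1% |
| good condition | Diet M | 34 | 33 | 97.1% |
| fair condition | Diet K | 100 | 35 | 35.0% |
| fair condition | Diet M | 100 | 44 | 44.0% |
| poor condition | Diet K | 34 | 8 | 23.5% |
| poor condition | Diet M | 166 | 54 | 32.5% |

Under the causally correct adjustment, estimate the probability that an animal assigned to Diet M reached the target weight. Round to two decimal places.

0.58

Nothing the diet does changes starting body condition; the imbalance is an allocation artefact. With starting body condition also predicting the outcome, the pooled figure is confounded, and the within-stratum comparison is the causal one.
Standardising Diet M to the population starting body condition mix: 0.333·33/34 + 0.333·44/100 + 0.333·54/166 = 0.579.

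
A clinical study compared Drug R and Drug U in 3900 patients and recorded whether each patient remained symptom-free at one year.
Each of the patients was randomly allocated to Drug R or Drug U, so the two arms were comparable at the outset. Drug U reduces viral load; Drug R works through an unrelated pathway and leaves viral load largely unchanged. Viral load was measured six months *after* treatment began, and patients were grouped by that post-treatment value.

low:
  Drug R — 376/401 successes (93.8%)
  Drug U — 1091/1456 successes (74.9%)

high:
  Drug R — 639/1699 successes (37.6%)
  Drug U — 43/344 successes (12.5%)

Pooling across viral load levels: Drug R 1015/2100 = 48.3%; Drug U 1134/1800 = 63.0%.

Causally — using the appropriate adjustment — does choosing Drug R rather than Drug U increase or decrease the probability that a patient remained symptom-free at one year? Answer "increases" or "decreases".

decreases

The distribution of viral load is itself part of what the drug does — it is an intermediate outcome. Holding it fixed would remove that part of the effect; the total effect is the pooled difference.
Pooled: Drug R 48.3% vs Drug U 63.0%; Drug U is higher overall.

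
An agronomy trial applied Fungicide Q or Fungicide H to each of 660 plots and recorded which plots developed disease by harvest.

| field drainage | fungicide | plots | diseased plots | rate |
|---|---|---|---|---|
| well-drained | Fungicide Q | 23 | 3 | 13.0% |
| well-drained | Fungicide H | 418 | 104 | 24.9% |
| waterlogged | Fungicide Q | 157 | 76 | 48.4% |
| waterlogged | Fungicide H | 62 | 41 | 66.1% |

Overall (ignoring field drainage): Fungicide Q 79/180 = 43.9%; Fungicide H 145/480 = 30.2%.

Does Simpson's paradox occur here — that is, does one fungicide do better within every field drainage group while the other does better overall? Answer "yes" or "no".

yes

Within each field drainage level (well-drained 13.0% vs 24.9%; waterlogged 48.4% vs 66.1%), Fungicide Q has the lower rate every time. Pooled: 43.9% vs 30.2% — Fungicide H has the lower rate overall. The two comparisons disagree.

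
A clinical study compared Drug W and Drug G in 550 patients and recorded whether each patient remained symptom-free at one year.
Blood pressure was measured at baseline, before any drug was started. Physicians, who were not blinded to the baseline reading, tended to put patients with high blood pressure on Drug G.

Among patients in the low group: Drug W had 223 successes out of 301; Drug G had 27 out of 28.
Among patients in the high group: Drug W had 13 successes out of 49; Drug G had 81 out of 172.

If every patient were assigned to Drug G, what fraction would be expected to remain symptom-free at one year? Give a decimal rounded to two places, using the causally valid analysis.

0.77

Nothing the drug does changes blood pressure; the imbalance is an allocation artefact. With blood pressure also predicting the outcome, the pooled figure is confounded, and the within-stratum comparison is the causal one.
Standardising Drug G to the population blood pressure mix: 0.598·27/28 + 0.402·81/172 = 0.766.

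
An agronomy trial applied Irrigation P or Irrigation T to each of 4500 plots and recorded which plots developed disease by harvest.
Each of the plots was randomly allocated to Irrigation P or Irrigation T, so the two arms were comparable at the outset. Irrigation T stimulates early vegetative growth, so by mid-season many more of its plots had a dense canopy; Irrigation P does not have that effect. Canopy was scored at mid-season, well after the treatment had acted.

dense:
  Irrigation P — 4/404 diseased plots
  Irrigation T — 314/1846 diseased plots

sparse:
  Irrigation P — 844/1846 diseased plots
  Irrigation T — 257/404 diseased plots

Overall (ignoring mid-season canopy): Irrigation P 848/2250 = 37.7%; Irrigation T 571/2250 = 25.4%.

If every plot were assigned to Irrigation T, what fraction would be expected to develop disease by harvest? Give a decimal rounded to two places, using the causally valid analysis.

Within every mid-season canopy level Irrigation P has the lower rate, yet pooled Irrigation T does — Simpson's reversal.
The distribution of mid-season canopy is itself part of what the irrigation does — it is an intermediate outcome. Holding it fixed would remove that part of the effect; the total effect is the pooled difference.
So P(outcome | do(Irrigation T)) is just the pooled rate for Irrigation T: 571/2250 = 0.254.

0.25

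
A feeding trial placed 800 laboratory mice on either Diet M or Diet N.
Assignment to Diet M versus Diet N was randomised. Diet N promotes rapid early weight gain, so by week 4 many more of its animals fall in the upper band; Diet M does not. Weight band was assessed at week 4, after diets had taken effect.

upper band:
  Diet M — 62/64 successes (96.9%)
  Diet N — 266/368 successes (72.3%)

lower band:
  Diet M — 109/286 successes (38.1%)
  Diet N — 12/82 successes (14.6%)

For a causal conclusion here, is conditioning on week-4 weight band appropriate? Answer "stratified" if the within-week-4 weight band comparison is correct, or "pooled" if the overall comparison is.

pooled

The stratified and pooled comparisons disagree (Diet M wins within each week-4 weight band; Diet N wins overall), so the answer turns on the causal role of week-4 weight band.
The distribution of week-4 weight band is itself part of what the diet does — it is an intermediate outcome. Holding it fixed would remove that part of the effect; the total effect is the pooled difference.
Pooled: Diet M 48.9% vs Diet N 61.8%; Diet N is higher overall.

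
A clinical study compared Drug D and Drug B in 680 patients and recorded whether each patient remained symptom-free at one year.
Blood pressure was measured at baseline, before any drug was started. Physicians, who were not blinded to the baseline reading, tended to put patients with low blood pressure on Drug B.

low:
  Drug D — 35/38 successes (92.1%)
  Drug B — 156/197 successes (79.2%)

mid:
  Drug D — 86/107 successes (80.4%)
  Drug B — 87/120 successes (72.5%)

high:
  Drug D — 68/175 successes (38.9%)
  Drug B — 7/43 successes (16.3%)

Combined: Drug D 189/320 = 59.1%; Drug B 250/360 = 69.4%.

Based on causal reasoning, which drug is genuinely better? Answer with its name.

Drug D is higher inside every blood pressure stratum but Drug B is higher in aggregate. Whether to stratify depends on how blood pressure relates to the drug.
Blood pressure is set before the drug has any effect — it is not caused by the drug — and it independently drives the outcome. That makes it a confounder, so the causal comparison is within blood pressure levels.
Within each level — low: 92.1% vs 79.2%; mid: 80.4% vs 72.5%; high: 38.9% vs 16.3% — Drug D is higher every time.

Drug D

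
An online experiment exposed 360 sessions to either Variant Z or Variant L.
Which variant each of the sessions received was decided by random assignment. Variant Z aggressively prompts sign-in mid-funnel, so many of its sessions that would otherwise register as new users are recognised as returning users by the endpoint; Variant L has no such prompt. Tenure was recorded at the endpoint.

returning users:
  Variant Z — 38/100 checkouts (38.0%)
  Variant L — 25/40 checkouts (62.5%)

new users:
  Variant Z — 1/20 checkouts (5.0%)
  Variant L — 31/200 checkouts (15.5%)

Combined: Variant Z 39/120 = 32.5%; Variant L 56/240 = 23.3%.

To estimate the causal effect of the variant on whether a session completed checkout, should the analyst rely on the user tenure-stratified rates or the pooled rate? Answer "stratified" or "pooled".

Within every user tenure level Variant L has the higher rate, yet pooled Variant Z does — Simpson's reversal.
Because the variant influences user tenure, user tenure is a post-treatment mediator, not a confounder. Stratifying on it would bias the estimate; the causal effect is the crude pooled difference.
Pooled: Variant Z 32.5% vs Variant L 23.3%; Variant Z is higher overall.

pooled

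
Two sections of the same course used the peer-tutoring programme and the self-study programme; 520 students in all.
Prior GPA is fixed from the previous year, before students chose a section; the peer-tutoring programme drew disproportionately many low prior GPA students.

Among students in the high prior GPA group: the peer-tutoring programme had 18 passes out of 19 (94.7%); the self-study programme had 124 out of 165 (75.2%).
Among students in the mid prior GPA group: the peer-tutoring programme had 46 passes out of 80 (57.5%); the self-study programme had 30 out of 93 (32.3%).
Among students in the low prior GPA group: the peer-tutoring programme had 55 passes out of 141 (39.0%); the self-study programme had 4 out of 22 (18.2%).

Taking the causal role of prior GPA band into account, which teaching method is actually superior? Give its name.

the peer-tutoring programme

The stratified and pooled comparisons disagree (the peer-tutoring programme wins within each prior GPA band; the self-study programme wins overall), so the answer turns on the causal role of prior GPA band.
The imbalance in prior GPA band arose from how students were allocated, not from anything the teaching method did; and prior GPA band independently affects the outcome. The pooled gap is confounded — condition on prior GPA band.
Within each level — high prior GPA: 94.7% vs 75.2%; mid prior GPA: 57.5% vs 32.3%; low prior GPA: 39.0% vs 18.2% — the peer-tutoring programme is higher every time.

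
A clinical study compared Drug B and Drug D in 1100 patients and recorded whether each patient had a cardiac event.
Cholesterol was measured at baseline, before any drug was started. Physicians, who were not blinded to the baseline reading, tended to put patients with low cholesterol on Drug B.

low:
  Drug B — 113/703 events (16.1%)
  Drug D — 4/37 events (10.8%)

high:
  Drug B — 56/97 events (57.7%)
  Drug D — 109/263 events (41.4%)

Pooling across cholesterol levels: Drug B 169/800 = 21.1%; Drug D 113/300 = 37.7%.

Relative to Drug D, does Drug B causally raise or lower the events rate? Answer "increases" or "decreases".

increases

The stratified and pooled comparisons disagree (Drug D wins within each cholesterol; Drug B wins overall), so the answer turns on the causal role of cholesterol.
Since cholesterol is a pre-existing factor (not a product of the drug) and it affects the outcome on its own, it is a confounder. The stratified rates, not the pooled rate, identify the causal effect.
Within each level — low: 16.1% vs 10.8%; high: 57.7% vs 41.4% — Drug D is lower every time.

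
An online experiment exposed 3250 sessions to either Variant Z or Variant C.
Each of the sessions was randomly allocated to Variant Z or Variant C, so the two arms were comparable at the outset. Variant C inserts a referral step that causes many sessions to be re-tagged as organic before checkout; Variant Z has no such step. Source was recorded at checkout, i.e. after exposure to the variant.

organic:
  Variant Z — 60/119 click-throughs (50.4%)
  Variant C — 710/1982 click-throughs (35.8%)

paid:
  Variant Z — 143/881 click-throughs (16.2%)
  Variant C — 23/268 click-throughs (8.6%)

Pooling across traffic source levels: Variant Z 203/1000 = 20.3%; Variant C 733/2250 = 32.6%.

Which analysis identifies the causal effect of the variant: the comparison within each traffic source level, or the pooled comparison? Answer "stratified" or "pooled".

Traffic source is downstream of the variant. One should not condition on a consequence of treatment, so the overall rates are the right comparison.
Pooled: Variant Z 20.3% vs Variant C 32.6%; Variant C is higher overall.

pooled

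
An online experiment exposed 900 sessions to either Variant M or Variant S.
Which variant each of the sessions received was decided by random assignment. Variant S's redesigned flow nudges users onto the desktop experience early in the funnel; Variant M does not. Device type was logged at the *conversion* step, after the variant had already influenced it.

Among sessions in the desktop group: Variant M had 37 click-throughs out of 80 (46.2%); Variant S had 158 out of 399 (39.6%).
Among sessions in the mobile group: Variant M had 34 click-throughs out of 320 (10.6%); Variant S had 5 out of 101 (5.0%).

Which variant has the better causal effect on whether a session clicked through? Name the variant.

Device type is recorded after the variant and is itself shifted by it — it sits on the causal path from variant to outcome. Conditioning on a mediator would strip out part of the effect we want; the pooled comparison gives the total causal effect.
Pooled: Variant M 17.8% vs Variant S 32.6%; Variant S is higher overall.

Variant S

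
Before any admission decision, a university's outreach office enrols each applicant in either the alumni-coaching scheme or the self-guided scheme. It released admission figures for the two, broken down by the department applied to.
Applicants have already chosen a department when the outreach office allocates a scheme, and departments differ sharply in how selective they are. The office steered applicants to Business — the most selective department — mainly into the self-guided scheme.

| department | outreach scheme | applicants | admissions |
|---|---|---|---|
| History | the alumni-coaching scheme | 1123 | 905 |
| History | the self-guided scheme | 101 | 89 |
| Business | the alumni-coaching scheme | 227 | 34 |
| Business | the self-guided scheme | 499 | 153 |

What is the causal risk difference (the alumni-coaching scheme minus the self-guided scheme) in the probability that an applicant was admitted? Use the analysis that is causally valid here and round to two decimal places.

Nothing the outreach scheme does changes department; the imbalance is an allocation artefact. With department also predicting the outcome, the pooled figure is confounded, and the within-stratum comparison is the causal one.
Adjusting over the population distribution of department: 0.628·(0.806−0.881) + 0.372·(0.150−0.307) = -0.106.

-0.11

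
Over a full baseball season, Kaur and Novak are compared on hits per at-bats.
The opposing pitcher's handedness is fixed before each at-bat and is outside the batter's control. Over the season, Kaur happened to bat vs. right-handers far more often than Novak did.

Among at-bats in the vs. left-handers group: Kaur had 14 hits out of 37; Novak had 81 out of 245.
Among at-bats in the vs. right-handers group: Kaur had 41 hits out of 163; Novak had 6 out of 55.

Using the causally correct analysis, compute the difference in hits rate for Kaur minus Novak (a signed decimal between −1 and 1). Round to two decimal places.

+0.09

Pitcher handedness is set before the player has any effect — it is not caused by the player — and it independently drives the outcome. That makes it a confounder, so the causal comparison is within pitcher handedness levels.
Adjusting over the population distribution of pitcher handedness: 0.564·(0.378−0.331) + 0.436·(0.252−0.109) = +0.089.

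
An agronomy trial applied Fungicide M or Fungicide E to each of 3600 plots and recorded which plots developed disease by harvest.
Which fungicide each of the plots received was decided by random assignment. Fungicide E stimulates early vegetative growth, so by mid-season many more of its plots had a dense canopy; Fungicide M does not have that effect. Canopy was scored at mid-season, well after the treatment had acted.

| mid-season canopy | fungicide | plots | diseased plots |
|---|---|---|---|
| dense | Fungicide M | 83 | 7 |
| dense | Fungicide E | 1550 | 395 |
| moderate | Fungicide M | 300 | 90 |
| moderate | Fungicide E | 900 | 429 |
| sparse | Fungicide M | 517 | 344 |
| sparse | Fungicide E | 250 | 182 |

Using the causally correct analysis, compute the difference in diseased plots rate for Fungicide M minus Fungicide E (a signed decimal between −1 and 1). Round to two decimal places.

Fungicide M is lower inside every mid-season canopy stratum but Fungicide E is lower in aggregate. Whether to stratify depends on how mid-season canopy relates to the fungicide.
The distribution of mid-season canopy is itself part of what the fungicide does — it is an intermediate outcome. Holding it fixed would remove that part of the effect; the total effect is the pooled difference.
The causal difference is the pooled difference: 0.490 − 0.373 = +0.117.

+0.12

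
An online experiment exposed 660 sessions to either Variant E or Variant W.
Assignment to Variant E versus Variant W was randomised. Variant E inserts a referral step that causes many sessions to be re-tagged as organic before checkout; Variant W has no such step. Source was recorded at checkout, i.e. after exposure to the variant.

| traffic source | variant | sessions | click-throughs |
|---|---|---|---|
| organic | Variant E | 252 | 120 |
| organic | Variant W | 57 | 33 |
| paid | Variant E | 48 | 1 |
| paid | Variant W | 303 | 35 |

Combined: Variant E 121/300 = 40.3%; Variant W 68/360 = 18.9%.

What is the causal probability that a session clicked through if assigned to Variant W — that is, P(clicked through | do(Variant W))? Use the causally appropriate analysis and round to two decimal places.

0.19

The stratified and pooled comparisons disagree (Variant W wins within each traffic source; Variant E wins overall), so the answer turns on the causal role of traffic source.
The distribution of traffic source is itself part of what the variant does — it is an intermediate outcome. Holding it fixed would remove that part of the effect; the total effect is the pooled difference.
So P(outcome | do(Variant W)) is just the pooled rate for Variant W: 68/360 = 0.189.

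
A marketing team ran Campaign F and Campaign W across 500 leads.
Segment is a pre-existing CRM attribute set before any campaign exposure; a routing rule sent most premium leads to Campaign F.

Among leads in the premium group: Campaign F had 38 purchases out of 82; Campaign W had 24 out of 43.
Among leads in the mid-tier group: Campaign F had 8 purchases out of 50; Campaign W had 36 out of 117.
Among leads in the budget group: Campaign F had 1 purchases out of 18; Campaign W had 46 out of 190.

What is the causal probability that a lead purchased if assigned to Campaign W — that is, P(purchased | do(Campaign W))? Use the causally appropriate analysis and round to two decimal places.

Within every customer segment level Campaign W has the higher rate, yet pooled Campaign F does — Simpson's reversal.
Here customer segment is a common cause — it drives both which campaign a case falls under and the outcome. The crude comparison mixes populations; the stratum-specific rates are the causally relevant ones.
Standardising Campaign W to the population customer segment mix: 0.250·24/43 + 0.334·36/117 + 0.416·46/190 = 0.343.

0.34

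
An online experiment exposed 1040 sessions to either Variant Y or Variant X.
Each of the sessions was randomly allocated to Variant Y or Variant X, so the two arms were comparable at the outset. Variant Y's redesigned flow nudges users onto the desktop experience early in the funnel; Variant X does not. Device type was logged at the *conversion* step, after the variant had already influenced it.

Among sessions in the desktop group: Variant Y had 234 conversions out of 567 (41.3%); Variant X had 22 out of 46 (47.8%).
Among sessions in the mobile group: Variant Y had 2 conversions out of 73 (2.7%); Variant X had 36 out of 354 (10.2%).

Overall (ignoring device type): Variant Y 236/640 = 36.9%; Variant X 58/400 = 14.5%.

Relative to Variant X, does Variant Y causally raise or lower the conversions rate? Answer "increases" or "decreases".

increases

Device type is recorded after the variant and is itself shifted by it — it sits on the causal path from variant to outcome. Conditioning on a mediator would strip out part of the effect we want; the pooled comparison gives the total causal effect.
Pooled: Variant Y 36.9% vs Variant X 14.5%; Variant Y is higher overall.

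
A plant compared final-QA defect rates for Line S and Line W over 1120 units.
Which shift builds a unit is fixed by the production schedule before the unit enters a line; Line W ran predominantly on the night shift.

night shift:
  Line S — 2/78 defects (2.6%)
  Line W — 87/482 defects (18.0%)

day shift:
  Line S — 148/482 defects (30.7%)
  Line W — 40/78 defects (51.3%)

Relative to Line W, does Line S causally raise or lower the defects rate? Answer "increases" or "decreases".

decreases

Within every shift level Line S has the lower rate, yet pooled Line W does — Simpson's reversal.
Shift satisfies the back-door criterion: it is not a descendant of the line, and it blocks the spurious path from line to outcome. Adjusting for it (i.e., using the within-shift rates) gives the causal effect.
Within each level — night shift: 2.6% vs 18.0%; day shift: 30.7% vs 51.3% — Line S is lower every time.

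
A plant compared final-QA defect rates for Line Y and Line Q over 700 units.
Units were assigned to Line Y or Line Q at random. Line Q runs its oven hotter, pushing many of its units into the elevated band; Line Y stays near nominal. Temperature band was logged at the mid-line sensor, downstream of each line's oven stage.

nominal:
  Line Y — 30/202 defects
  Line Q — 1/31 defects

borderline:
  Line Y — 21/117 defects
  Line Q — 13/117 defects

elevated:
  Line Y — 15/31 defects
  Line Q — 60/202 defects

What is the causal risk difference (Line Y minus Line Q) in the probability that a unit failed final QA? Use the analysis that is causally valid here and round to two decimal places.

Within every in-process temperature band level Line Q has the lower rate, yet pooled Line Y does — Simpson's reversal.
In-process temperature band is downstream of the line. One should not condition on a consequence of treatment, so the overall rates are the right comparison.
The causal difference is the pooled difference: 0.189 − 0.211 = -0.023.

-0.02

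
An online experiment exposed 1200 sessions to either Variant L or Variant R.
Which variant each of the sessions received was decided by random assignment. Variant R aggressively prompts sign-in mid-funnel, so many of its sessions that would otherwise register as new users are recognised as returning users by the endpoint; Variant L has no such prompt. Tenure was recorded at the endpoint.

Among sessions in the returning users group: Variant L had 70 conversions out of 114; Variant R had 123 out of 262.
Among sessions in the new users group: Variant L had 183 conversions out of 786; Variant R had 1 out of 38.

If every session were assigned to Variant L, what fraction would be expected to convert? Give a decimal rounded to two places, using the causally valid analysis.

0.28

Variant L is higher inside every user tenure stratum but Variant R is higher in aggregate. Whether to stratify depends on how user tenure relates to the variant.
User tenure here is a post-treatment variable shaped by the variant; conditioning on it would introduce bias rather than remove it. The overall comparison is the causal one.
So P(outcome | do(Variant L)) is just the pooled rate for Variant L: 253/900 = 0.281.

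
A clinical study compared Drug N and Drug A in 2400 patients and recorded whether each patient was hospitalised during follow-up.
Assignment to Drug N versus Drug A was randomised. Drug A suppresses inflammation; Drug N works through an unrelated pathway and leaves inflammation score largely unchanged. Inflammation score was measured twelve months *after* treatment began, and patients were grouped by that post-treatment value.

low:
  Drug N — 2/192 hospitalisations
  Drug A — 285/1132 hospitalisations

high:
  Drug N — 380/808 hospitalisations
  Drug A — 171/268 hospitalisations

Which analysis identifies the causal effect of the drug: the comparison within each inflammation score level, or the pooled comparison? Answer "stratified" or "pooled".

The stratified and pooled comparisons disagree (Drug N wins within each inflammation score; Drug A wins overall), so the answer turns on the causal role of inflammation score.
Inflammation score is downstream of the drug. One should not condition on a consequence of treatment, so the overall rates are the right comparison.
Pooled: Drug N 38.2% vs Drug A 32.6%; Drug A is lower overall.

pooled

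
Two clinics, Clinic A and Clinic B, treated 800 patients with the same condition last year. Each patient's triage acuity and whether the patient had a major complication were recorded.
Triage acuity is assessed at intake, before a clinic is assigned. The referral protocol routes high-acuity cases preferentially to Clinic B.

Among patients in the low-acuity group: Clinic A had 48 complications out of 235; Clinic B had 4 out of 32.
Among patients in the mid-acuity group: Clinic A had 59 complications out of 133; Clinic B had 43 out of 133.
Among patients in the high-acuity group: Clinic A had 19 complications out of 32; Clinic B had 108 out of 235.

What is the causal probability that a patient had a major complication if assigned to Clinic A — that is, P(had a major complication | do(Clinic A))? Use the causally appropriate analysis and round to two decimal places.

The imbalance in triage acuity arose from how patients were allocated, not from anything the clinic did; and triage acuity independently affects the outcome. The pooled gap is confounded — condition on triage acuity.
Standardising Clinic A to the population triage acuity mix: 0.334·48/235 + 0.333·59/133 + 0.334·19/32 = 0.414.

0.41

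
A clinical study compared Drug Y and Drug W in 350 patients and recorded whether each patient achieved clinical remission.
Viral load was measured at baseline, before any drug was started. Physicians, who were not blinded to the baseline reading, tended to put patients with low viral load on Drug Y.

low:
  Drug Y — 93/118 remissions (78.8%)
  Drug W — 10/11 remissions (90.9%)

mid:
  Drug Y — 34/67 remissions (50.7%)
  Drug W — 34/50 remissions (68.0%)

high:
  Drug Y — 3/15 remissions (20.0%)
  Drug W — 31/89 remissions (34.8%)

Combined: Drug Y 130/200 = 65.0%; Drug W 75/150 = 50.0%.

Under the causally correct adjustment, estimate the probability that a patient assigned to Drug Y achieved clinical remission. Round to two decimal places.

Since viral load is a pre-existing factor (not a product of the drug) and it affects the outcome on its own, it is a confounder. The stratified rates, not the pooled rate, identify the causal effect.
Standardising Drug Y to the population viral load mix: 0.369·93/118 + 0.334·34/67 + 0.297·3/15 = 0.520.

0.52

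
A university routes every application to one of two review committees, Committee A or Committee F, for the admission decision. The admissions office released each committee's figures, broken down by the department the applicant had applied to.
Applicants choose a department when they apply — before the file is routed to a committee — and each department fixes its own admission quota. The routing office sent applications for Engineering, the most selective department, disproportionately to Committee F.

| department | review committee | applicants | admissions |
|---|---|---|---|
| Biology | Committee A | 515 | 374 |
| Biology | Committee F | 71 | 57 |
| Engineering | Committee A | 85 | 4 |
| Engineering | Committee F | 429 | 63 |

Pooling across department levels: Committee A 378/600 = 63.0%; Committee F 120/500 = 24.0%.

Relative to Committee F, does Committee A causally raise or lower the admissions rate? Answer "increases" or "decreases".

decreases

Within every department level Committee F has the higher rate, yet pooled Committee A does — Simpson's reversal.
Department differs across review committees for reasons unrelated to any effect of the review committee itself, and it separately predicts the outcome — a classic confounder. We must compare within department levels.
Within each level — Biology: 72.6% vs 80.3%; Engineering: 4.7% vs 14.7% — Committee F is higher every time.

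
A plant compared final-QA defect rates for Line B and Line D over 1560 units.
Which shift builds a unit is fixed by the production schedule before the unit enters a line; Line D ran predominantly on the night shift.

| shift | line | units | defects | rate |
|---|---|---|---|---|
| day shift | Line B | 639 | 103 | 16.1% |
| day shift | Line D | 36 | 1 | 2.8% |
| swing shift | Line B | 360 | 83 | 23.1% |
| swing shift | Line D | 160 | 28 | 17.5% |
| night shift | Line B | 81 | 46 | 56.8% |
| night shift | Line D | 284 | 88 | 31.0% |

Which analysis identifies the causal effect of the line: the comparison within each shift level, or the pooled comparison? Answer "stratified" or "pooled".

Nothing the line does changes shift; the imbalance is an allocation artefact. With shift also predicting the outcome, the pooled figure is confounded, and the within-stratum comparison is the causal one.
Within each level — day shift: 16.1% vs 2.8%; swing shift: 23.1% vs 17.5%; night shift: 56.8% vs 31.0% — Line D is lower every time.

stratified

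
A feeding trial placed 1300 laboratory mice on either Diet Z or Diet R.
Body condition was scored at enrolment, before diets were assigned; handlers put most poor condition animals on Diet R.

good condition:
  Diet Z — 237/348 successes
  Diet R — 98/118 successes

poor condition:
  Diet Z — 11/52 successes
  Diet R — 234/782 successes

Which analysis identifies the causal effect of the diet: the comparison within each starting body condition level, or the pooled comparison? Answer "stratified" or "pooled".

Here starting body condition is a common cause — it drives both which diet a case falls under and the outcome. The crude comparison mixes populations; the stratum-specific rates are the causally relevant ones.
Within each level — good condition: 68.1% vs 83.1%; poor condition: 21.2% vs 29.9% — Diet R is higher every time.

stratified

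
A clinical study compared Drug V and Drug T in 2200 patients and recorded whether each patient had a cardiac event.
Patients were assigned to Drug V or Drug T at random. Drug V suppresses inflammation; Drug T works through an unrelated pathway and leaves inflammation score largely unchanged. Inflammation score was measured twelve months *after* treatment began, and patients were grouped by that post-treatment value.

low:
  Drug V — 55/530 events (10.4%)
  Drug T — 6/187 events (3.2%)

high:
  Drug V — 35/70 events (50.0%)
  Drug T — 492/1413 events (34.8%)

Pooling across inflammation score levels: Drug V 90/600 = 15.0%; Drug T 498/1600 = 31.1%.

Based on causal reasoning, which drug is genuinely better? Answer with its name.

Because the drug influences inflammation score, inflammation score is a post-treatment mediator, not a confounder. Stratifying on it would bias the estimate; the causal effect is the crude pooled difference.
Pooled: Drug V 15.0% vs Drug T 31.1%; Drug V is lower overall.

Drug V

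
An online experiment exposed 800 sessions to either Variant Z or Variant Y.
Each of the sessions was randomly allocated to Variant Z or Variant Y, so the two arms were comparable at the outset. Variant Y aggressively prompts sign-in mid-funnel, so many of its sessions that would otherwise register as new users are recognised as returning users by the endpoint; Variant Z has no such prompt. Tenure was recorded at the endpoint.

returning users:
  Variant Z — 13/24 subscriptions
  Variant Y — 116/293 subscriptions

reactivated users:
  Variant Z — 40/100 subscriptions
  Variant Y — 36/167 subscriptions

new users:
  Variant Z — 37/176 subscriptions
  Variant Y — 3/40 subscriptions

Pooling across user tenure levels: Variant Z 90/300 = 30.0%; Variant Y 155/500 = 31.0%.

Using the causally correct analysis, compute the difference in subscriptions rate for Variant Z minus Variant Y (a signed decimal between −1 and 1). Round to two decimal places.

Variant Z is higher inside every user tenure stratum but Variant Y is higher in aggregate. Whether to stratify depends on how user tenure relates to the variant.
User tenure is recorded after the variant and is itself shifted by it — it sits on the causal path from variant to outcome. Conditioning on a mediator would strip out part of the effect we want; the pooled comparison gives the total causal effect.
The causal difference is the pooled difference: 0.300 − 0.310 = -0.010.

-0.01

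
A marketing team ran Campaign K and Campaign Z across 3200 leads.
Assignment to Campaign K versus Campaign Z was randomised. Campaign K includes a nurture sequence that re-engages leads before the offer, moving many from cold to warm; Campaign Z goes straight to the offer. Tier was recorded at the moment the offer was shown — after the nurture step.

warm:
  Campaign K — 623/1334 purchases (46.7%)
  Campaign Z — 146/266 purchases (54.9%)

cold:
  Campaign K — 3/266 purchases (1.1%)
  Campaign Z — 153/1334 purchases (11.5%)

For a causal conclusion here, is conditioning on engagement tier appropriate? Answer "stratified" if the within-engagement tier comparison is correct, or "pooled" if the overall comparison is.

Within every engagement tier level Campaign Z has the higher rate, yet pooled Campaign K does — Simpson's reversal.
The distribution of engagement tier is itself part of what the campaign does — it is an intermediate outcome. Holding it fixed would remove that part of the effect; the total effect is the pooled difference.
Pooled: Campaign K 39.1% vs Campaign Z 18.7%; Campaign K is higher overall.

pooled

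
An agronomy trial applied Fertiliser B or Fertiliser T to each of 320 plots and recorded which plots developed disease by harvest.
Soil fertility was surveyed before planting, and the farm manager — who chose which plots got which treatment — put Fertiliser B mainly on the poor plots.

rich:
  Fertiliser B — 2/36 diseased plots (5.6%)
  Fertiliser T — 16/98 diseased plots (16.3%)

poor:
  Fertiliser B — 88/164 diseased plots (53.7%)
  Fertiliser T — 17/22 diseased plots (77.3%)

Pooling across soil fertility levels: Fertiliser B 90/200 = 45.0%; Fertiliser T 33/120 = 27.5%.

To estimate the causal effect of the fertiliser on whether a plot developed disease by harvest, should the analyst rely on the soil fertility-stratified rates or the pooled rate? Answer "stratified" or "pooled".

stratified

Nothing the fertiliser does changes soil fertility; the imbalance is an allocation artefact. With soil fertility also predicting the outcome, the pooled figure is confounded, and the within-stratum comparison is the causal one.
Within each level — rich: 5.6% vs 16.3%; poor: 53.7% vs 77.3% — Fertiliser B is lower every time.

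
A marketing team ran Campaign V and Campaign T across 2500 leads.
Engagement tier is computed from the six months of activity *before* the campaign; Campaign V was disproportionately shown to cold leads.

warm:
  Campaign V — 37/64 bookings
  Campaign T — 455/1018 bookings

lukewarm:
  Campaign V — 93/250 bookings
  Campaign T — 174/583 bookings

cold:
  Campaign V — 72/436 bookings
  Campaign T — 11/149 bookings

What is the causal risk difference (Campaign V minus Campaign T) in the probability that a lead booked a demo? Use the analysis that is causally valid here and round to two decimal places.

Campaign V is higher inside every engagement tier stratum but Campaign T is higher in aggregate. Whether to stratify depends on how engagement tier relates to the campaign.
Nothing the campaign does changes engagement tier; the imbalance is an allocation artefact. With engagement tier also predicting the outcome, the pooled figure is confounded, and the within-stratum comparison is the causal one.
Adjusting over the population distribution of engagement tier: 0.433·(0.578−0.447) + 0.333·(0.372−0.298) + 0.234·(0.165−0.074) = +0.103.

+0.10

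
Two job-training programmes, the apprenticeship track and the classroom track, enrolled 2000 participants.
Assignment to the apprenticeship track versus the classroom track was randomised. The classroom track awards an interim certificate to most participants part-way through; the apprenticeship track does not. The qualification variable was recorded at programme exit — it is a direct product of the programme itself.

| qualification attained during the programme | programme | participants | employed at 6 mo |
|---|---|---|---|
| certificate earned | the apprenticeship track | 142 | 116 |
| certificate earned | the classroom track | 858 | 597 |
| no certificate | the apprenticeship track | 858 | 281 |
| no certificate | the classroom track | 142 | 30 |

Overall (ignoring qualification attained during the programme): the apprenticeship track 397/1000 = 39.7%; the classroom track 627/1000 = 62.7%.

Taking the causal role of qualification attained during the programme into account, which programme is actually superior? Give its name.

Qualification attained during the programme is downstream of the programme. One should not condition on a consequence of treatment, so the overall rates are the right comparison.
Pooled: the apprenticeship track 39.7% vs the classroom track 62.7%; the classroom track is higher overall.

the classroom track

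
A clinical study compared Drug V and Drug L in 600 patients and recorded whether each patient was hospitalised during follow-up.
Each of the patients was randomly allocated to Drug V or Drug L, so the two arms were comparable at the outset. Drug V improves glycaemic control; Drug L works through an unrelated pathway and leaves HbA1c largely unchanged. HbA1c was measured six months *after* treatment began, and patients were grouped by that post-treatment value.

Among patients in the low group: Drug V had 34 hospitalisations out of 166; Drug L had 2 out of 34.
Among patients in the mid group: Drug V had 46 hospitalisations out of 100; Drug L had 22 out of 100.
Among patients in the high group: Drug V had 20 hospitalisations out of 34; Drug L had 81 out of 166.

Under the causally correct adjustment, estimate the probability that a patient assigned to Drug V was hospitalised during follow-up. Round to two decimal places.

HbA1c lies on the pathway drug → HbA1c → outcome, so adjusting for it blocks the indirect effect. For the total causal effect of drug, use the unadjusted pooled rates.
So P(outcome | do(Drug V)) is just the pooled rate for Drug V: 100/300 = 0.333.

0.33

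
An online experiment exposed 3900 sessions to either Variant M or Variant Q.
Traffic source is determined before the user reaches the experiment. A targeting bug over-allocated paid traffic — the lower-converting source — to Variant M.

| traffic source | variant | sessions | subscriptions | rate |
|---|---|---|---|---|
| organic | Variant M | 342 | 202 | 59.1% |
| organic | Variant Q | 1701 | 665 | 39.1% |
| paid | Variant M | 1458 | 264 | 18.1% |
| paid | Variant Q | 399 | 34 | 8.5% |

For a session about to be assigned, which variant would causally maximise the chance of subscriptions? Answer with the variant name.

Within every traffic source level Variant M has the higher rate, yet pooled Variant Q does — Simpson's reversal.
Traffic source is set before the variant has any effect — it is not caused by the variant — and it independently drives the outcome. That makes it a confounder, so the causal comparison is within traffic source levels.
Within each level — organic: 59.1% vs 39.1%; paid: 18.1% vs 8.5% — Variant M is higher every time.

Variant M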